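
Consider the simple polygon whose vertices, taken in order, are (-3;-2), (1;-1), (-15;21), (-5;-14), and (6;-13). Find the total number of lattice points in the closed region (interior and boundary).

218

Using the shoelace formula, 2A = |[(-3)·(-1) − 1·(-2)] + [1·21 − (-15)·(-1)] + [(-15)·(-14) − (-5)·21] + [(-5)·(-13) − 6·(-14)] + [6·(-2) − (-3)·(-13)]| = 424, so the area is 212.
Summing gcd(|Δx|,|Δy|) over the edges gives the boundary count: gcd(4,1) + gcd(16,22) + gcd(10,35) + gcd(11,1) + gcd(9,11) = 1+2+5+1+1 = 10.
Pick's theorem gives I = A − B/2 + 1 = 212 − 10/2 + 1 = 208, so the closed region contains I + B = 208 + 10 = 218 lattice points.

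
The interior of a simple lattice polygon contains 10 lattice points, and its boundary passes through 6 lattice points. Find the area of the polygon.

Pick's theorem states A = I + B/2 − 1, so A = 10 + 6/2 − 1 = 12.

12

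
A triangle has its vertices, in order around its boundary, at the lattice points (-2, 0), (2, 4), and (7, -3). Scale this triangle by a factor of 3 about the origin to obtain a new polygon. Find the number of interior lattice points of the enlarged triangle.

The shoelace formula gives twice the area as |((-2)·4 − 2·0) + (2·(-3) − 7·4) + (7·0 − (-2)·(-3))| = 48, so the area is 24.
Along each edge there are gcd(|Δx|,|Δy|)+1 lattice points, so counting each shared vertex once the boundary has gcd(4,4) + gcd(5,7) + gcd(9,3) = 4+1+3 = 8.
Scaling by 3 multiplies the area by 3² = 9 (so the new area is 216) and multiplies the boundary lattice-point count by 3, giving 24.
By Pick's theorem, the interior count of the dilated polygon is 216 − 24/2 + 1 = 205.

205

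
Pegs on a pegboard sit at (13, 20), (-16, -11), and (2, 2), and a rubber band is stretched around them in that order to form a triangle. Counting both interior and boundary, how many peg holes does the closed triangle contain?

93

The shoelace formula gives twice the area as |[13·(-11) − (-16)·20] + [(-16)·2 − 2·(-11)] + [2·20 − 13·2]| = 181, so the area is 181/2.
Along each edge there are gcd(|Δx|,|Δy|)+1 lattice points, so counting each shared vertex once the boundary has gcd(29,31) + gcd(18,13) + gcd(11,18) = 1+1+1 = 3.
Pick's theorem gives I = A − B/2 + 1 = 181/2 − 3/2 + 1 = 90, so the closed region contains I + B = 90 + 3 = 93 lattice points.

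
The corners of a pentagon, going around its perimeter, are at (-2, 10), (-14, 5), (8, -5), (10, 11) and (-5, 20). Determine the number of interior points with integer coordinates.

268

By the shoelace formula, twice the signed area is |((-2)·5 − (-14)·10) + ((-14)·(-5) − 8·5) + (8·11 − 10·(-5)) + (10·20 − (-5)·11) + ((-5)·10 − (-2)·20)| = 543, so the area is 271.5.
The number of boundary lattice points is Σ gcd(|Δx|,|Δy|) = gcd(12,5) + gcd(22,10) + gcd(2,16) + gcd(15,9) + gcd(3,10) = 1+2+2+3+1 = 9.
Pick's theorem gives I = A − B/2 + 1 = 271.5 − 9/2 + 1 = 268.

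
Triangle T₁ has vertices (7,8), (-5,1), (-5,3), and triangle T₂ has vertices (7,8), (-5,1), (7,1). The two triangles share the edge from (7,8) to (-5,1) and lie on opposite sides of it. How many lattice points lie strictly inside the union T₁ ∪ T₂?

44

The union is the simple quadrilateral with vertices (7,8), (-5,3), (-5,1), (7,1) in order.
The shoelace formula gives twice the area as |[7·3 − (-5)·8] + [(-5)·1 − (-5)·3] + [(-5)·1 − 7·1] + [7·8 − 7·1]| = 108, so the area is 54.
Along each edge there are gcd(|Δx|,|Δy|)+1 lattice points, so counting each shared vertex once the boundary has gcd(12,5) + gcd(0,2) + gcd(12,0) + gcd(0,7) = 1+2+12+7 = 22.
By Pick's theorem I = A − B/2 + 1 = 54 − 22/2 + 1 = 44.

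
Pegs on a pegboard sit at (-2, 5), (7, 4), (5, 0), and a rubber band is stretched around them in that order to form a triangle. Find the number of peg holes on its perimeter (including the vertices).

4

Summing gcd(|Δx|,|Δy|) over the edges gives the boundary count: gcd(9,1) + gcd(2,4) + gcd(7,5) = 1+2+1 = 4.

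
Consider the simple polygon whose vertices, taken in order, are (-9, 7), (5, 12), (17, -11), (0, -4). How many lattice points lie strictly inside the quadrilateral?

252

Using the shoelace formula, 2A = |[(-9)·12 − 5·7] + [5·(-11) − 17·12] + [17·(-4) − 0·(-11)] + [0·7 − (-9)·(-4)]| = 506, so the area is 253.
Summing gcd(|Δx|,|Δy|) over the edges gives the boundary count: gcd(14,5) + gcd(12,23) + gcd(17,7) + gcd(9,11) = 1+1+1+1 = 4.
Pick's theorem gives I = A − B/2 + 1 = 253 − 4/2 + 1 = 252.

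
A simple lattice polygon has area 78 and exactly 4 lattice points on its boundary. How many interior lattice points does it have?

Pick's theorem A = I + B/2 − 1 rearranges to I = A − B/2 + 1 = 78 − 4/2 + 1 = 77.

77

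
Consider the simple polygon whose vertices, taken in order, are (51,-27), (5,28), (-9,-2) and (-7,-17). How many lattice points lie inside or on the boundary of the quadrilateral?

1504

By the shoelace formula, twice the signed area is |[51·28 − 5·(-27)] + [5·(-2) − (-9)·28] + [(-9)·(-17) − (-7)·(-2)] + [(-7)·(-27) − 51·(-17)]| = 3000, so the area is 1500.
The number of boundary lattice points is Σ gcd(|Δx|,|Δy|) = gcd(46,55) + gcd(14,30) + gcd(2,15) + gcd(58,10) = 1+2+1+2 = 6.
Pick's theorem gives I = A − B/2 + 1 = 1500 − 6/2 + 1 = 1498, so the closed region contains I + B = 1498 + 6 = 1504 lattice points.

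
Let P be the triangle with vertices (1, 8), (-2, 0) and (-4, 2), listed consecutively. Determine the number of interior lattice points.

Using the shoelace formula, 2A = |(1·0 − (-2)·8) + ((-2)·2 − (-4)·0) + ((-4)·8 − 1·2)| = 22, so the area is 11.
Along each edge there are gcd(|Δx|,|Δy|)+1 lattice points, so counting each shared vertex once the boundary has gcd(3,8) + gcd(2,2) + gcd(5,6) = 1+2+1 = 4.
Pick's theorem gives I = A − B/2 + 1 = 11 − 4/2 + 1 = 10.

10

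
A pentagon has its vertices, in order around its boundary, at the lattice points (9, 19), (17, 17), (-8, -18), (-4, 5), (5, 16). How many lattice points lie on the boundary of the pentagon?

The number of boundary lattice points is Σ gcd(|Δx|,|Δy|) = gcd(8,2) + gcd(25,35) + gcd(4,23) + gcd(9,11) + gcd(4,3) = 2+5+1+1+1 = 10.

10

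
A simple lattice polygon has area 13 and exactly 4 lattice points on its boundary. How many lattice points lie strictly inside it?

12

Pick's theorem A = I + B/2 − 1 rearranges to I = A − B/2 + 1 = 13 − 4/2 + 1 = 12.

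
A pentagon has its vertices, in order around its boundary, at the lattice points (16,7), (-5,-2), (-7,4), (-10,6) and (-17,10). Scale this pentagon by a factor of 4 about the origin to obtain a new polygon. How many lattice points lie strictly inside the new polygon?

By the shoelace formula, twice the signed area is |(16·(-2) − (-5)·7) + ((-5)·4 − (-7)·(-2)) + ((-7)·6 − (-10)·4) + ((-10)·10 − (-17)·6) + ((-17)·7 − 16·10)| = 310, so the area is 155.
Summing gcd(|Δx|,|Δy|) over the edges gives the boundary count: gcd(21,9) + gcd(2,6) + gcd(3,2) + gcd(7,4) + gcd(33,3) = 3+2+1+1+3 = 10.
Scaling by 4 multiplies the area by 4² = 16 (so the new area is 2480) and multiplies the boundary lattice-point count by 4, giving 40.
By Pick's theorem, the interior count of the dilated polygon is 2480 − 40/2 + 1 = 2461.

2461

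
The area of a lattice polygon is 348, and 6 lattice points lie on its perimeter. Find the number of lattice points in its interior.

346

From Pick's theorem, I = A − B/2 + 1 = 348 − 6/2 + 1 = 346.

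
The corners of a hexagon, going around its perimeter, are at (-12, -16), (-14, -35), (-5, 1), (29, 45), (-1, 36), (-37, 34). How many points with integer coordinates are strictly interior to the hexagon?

The shoelace formula gives twice the area as |((-12)·(-35) − (-14)·(-16)) + ((-14)·1 − (-5)·(-35)) + ((-5)·45 − 29·1) + (29·36 − (-1)·45) + ((-1)·34 − (-37)·36) + ((-37)·(-16) − (-12)·34)| = 3140, so the area is 1570.
The number of boundary lattice points is Σ gcd(|Δx|,|Δy|) = gcd(2,19) + gcd(9,36) + gcd(34,44) + gcd(30,9) + gcd(36,2) + gcd(25,50) = 1+9+2+3+2+25 = 42.
By Pick's theorem A = I + B/2 − 1, so I = 1570 − 42/2 + 1 = 1550.

1550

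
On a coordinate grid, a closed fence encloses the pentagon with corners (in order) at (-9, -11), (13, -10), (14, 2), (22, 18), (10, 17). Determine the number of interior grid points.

By the shoelace formula, twice the signed area is |[(-9)·(-10) − 13·(-11)] + [13·2 − 14·(-10)] + [14·18 − 22·2] + [22·17 − 10·18] + [10·(-11) − (-9)·17]| = 844, so the area is 422.
Summing gcd(|Δx|,|Δy|) over the edges gives the boundary count: gcd(22,1) + gcd(1,12) + gcd(8,16) + gcd(12,1) + gcd(19,28) = 1+1+8+1+1 = 12.
By Pick's theorem A = I + B/2 − 1, so I = 422 − 12/2 + 1 = 417.

417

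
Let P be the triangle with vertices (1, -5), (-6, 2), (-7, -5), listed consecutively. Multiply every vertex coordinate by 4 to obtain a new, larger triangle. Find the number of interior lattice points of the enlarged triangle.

Using the shoelace formula, 2A = |[1·2 − (-6)·(-5)] + [(-6)·(-5) − (-7)·2] + [(-7)·(-5) − 1·(-5)]| = 56, so the area is 28.
Summing gcd(|Δx|,|Δy|) over the edges gives the boundary count: gcd(7,7) + gcd(1,7) + gcd(8,0) = 7+1+8 = 16.
Scaling by 4 multiplies the area by 4² = 16 (so the new area is 448) and multiplies the boundary lattice-point count by 4, giving 64.
By Pick's theorem, the interior count of the dilated polygon is 448 − 64/2 + 1 = 417.

417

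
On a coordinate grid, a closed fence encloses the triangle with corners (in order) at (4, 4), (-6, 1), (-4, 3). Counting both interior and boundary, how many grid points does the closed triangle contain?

The shoelace formula gives twice the area as |(4·1 − (-6)·4) + ((-6)·3 − (-4)·1) + ((-4)·4 − 4·3)| = 14, so the area is 7.
Summing gcd(|Δx|,|Δy|) over the edges gives the boundary count: gcd(10,3) + gcd(2,2) + gcd(8,1) = 1+2+1 = 4.
Pick's theorem gives I = A − B/2 + 1 = 7 − 4/2 + 1 = 6, so the closed region contains I + B = 6 + 4 = 10 lattice points.

10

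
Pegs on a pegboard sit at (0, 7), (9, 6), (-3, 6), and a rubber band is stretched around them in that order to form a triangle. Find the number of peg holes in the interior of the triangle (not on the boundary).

0

Using the shoelace formula, 2A = |[0·6 − 9·7] + [9·6 − (-3)·6] + [(-3)·7 − 0·6]| = 12, so the area is 6.
Summing gcd(|Δx|,|Δy|) over the edges gives the boundary count: gcd(9,1) + gcd(12,0) + gcd(3,1) = 1+12+1 = 14.
By Pick's theorem A = I + B/2 − 1, so I = 6 − 14/2 + 1 = 0.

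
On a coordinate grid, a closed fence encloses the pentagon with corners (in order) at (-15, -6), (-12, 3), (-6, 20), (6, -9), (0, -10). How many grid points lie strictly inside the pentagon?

305

By the shoelace formula, twice the signed area is |((-15)·3 − (-12)·(-6)) + ((-12)·20 − (-6)·3) + ((-6)·(-9) − 6·20) + (6·(-10) − 0·(-9)) + (0·(-6) − (-15)·(-10))| = 615, so the area is 307.5.
The number of boundary lattice points is Σ gcd(|Δx|,|Δy|) = gcd(3,9) + gcd(6,17) + gcd(12,29) + gcd(6,1) + gcd(15,4) = 3+1+1+1+1 = 7.
Pick's theorem gives I = A − B/2 + 1 = 307.5 − 7/2 + 1 = 305.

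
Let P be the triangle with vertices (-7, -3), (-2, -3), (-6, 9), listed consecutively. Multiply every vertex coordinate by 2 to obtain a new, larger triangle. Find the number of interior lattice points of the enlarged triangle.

By the shoelace formula, twice the signed area is |((-7)·(-3) − (-2)·(-3)) + ((-2)·9 − (-6)·(-3)) + ((-6)·(-3) − (-7)·9)| = 60, so the area is 30.
The number of boundary lattice points is Σ gcd(|Δx|,|Δy|) = gcd(5,0) + gcd(4,12) + gcd(1,12) = 5+4+1 = 10.
Scaling by 2 multiplies the area by 2² = 4 (so the new area is 120) and multiplies the boundary lattice-point count by 2, giving 20.
By Pick's theorem, the interior count of the dilated polygon is 120 − 20/2 + 1 = 111.

111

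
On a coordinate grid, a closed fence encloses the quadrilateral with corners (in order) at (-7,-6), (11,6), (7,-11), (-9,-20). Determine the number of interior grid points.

The shoelace formula gives twice the area as |[(-7)·6 − 11·(-6)] + [11·(-11) − 7·6] + [7·(-20) − (-9)·(-11)] + [(-9)·(-6) − (-7)·(-20)]| = 464, so the area is 232.
The number of boundary lattice points is Σ gcd(|Δx|,|Δy|) = gcd(18,12) + gcd(4,17) + gcd(16,9) + gcd(2,14) = 6+1+1+2 = 10.
Pick's theorem gives I = A − B/2 + 1 = 232 − 10/2 + 1 = 228.

228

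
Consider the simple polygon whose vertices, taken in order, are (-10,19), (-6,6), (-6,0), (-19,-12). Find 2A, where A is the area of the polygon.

By the shoelace formula, twice the signed area is |[(-10)·6 − (-6)·19] + [(-6)·0 − (-6)·6] + [(-6)·(-12) − (-19)·0] + [(-19)·19 − (-10)·(-12)]| = 319, so the area is 319/2.

319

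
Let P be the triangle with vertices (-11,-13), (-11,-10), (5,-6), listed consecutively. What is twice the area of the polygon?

Using the shoelace formula, 2A = |((-11)·(-10) − (-11)·(-13)) + ((-11)·(-6) − 5·(-10)) + (5·(-13) − (-11)·(-6))| = 48, so the area is 24.

48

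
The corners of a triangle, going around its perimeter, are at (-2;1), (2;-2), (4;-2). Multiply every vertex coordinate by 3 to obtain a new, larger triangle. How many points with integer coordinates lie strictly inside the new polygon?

19

The shoelace formula gives twice the area as |((-2)·(-2) − 2·1) + (2·(-2) − 4·(-2)) + (4·1 − (-2)·(-2))| = 6, so the area is 3.
Summing gcd(|Δx|,|Δy|) over the edges gives the boundary count: gcd(4,3) + gcd(2,0) + gcd(6,3) = 1+2+3 = 6.
Scaling by 3 multiplies the area by 3² = 9 (so the new area is 27) and multiplies the boundary lattice-point count by 3, giving 18.
By Pick's theorem, the interior count of the dilated polygon is 27 − 18/2 + 1 = 19.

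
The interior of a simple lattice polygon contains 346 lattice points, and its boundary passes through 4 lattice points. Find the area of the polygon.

Pick's theorem states A = I + B/2 − 1, so A = 346 + 4/2 − 1 = 347.

347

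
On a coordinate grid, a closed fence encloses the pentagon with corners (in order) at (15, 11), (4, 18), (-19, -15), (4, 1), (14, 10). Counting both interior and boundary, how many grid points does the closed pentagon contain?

293

Using the shoelace formula, 2A = |[15·18 − 4·11] + [4·(-15) − (-19)·18] + [(-19)·1 − 4·(-15)] + [4·10 − 14·1] + [14·11 − 15·10]| = 579, so the area is 579/2.
Along each edge there are gcd(|Δx|,|Δy|)+1 lattice points, so counting each shared vertex once the boundary has gcd(11,7) + gcd(23,33) + gcd(23,16) + gcd(10,9) + gcd(1,1) = 1+1+1+1+1 = 5.
Pick's theorem gives I = A − B/2 + 1 = 579/2 − 5/2 + 1 = 288, so the closed region contains I + B = 288 + 5 = 293 lattice points.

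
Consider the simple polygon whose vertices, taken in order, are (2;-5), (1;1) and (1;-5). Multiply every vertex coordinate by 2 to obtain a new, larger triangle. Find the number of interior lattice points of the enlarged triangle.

5

By the shoelace formula, twice the signed area is |(2·1 − 1·(-5)) + (1·(-5) − 1·1) + (1·(-5) − 2·(-5))| = 6, so the area is 3.
Along each edge there are gcd(|Δx|,|Δy|)+1 lattice points, so counting each shared vertex once the boundary has gcd(1,6) + gcd(0,6) + gcd(1,0) = 1+6+1 = 8.
Scaling by 2 multiplies the area by 2² = 4 (so the new area is 12) and multiplies the boundary lattice-point count by 2, giving 16.
By Pick's theorem, the interior count of the dilated polygon is 12 − 16/2 + 1 = 5.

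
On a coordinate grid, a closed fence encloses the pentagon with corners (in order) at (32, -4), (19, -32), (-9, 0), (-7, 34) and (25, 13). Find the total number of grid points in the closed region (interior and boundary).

1505

Using the shoelace formula, 2A = |(32·(-32) − 19·(-4)) + (19·0 − (-9)·(-32)) + ((-9)·34 − (-7)·0) + ((-7)·13 − 25·34) + (25·(-4) − 32·13)| = 2999, so the area is 1499.5.
The number of boundary lattice points is Σ gcd(|Δx|,|Δy|) = gcd(13,28) + gcd(28,32) + gcd(2,34) + gcd(32,21) + gcd(7,17) = 1+4+2+1+1 = 9.
Pick's theorem gives I = A − B/2 + 1 = 1499.5 − 9/2 + 1 = 1496, so the closed region contains I + B = 1496 + 9 = 1505 lattice points.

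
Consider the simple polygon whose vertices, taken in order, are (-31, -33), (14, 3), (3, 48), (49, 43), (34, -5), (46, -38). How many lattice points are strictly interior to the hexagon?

By the shoelace formula, twice the signed area is |[(-31)·3 − 14·(-33)] + [14·48 − 3·3] + [3·43 − 49·48] + [49·(-5) − 34·43] + [34·(-38) − 46·(-5)] + [46·(-33) − (-31)·(-38)]| = 6656, so the area is 3328.
The number of boundary lattice points is Σ gcd(|Δx|,|Δy|) = gcd(45,36) + gcd(11,45) + gcd(46,5) + gcd(15,48) + gcd(12,33) + gcd(77,5) = 9+1+1+3+3+1 = 18.
Pick's theorem gives I = A − B/2 + 1 = 3328 − 18/2 + 1 = 3320.

3320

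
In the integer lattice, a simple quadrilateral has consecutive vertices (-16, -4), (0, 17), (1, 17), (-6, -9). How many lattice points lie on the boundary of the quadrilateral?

Summing gcd(|Δx|,|Δy|) over the edges gives the boundary count: gcd(16,21) + gcd(1,0) + gcd(7,26) + gcd(10,5) = 1+1+1+5 = 8.

8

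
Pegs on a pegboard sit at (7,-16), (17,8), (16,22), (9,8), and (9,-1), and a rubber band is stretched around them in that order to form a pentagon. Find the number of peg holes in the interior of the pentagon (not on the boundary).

The shoelace formula gives twice the area as |(7·8 − 17·(-16)) + (17·22 − 16·8) + (16·8 − 9·22) + (9·(-1) − 9·8) + (9·(-16) − 7·(-1))| = 286, so the area is 143.
Along each edge there are gcd(|Δx|,|Δy|)+1 lattice points, so counting each shared vertex once the boundary has gcd(10,24) + gcd(1,14) + gcd(7,14) + gcd(0,9) + gcd(2,15) = 2+1+7+9+1 = 20.
By Pick's theorem A = I + B/2 − 1, so I = 143 − 20/2 + 1 = 134.

134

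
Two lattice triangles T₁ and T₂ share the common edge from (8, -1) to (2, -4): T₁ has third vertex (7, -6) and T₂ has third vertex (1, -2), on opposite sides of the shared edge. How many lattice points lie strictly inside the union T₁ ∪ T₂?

20

The union is the simple quadrilateral with vertices (8, -1), (7, -6), (2, -4), (1, -2) in order.
By the shoelace formula, twice the signed area is |(8·(-6) − 7·(-1)) + (7·(-4) − 2·(-6)) + (2·(-2) − 1·(-4)) + (1·(-1) − 8·(-2))| = 42, so the area is 21.
Along each edge there are gcd(|Δx|,|Δy|)+1 lattice points, so counting each shared vertex once the boundary has gcd(1,5) + gcd(5,2) + gcd(1,2) + gcd(7,1) = 1+1+1+1 = 4.
By Pick's theorem I = A − B/2 + 1 = 21 − 4/2 + 1 = 20.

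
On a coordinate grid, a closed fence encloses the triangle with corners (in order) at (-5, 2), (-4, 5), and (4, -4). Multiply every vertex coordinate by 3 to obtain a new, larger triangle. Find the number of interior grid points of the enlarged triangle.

By the shoelace formula, twice the signed area is |[(-5)·5 − (-4)·2] + [(-4)·(-4) − 4·5] + [4·2 − (-5)·(-4)]| = 33, so the area is 33/2.
Summing gcd(|Δx|,|Δy|) over the edges gives the boundary count: gcd(1,3) + gcd(8,9) + gcd(9,6) = 1+1+3 = 5.
Scaling by 3 multiplies the area by 3² = 9 (so the new area is 297/2) and multiplies the boundary lattice-point count by 3, giving 15.
By Pick's theorem, the interior count of the dilated polygon is 297/2 − 15/2 + 1 = 142.

142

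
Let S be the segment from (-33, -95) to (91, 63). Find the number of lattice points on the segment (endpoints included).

The number of lattice points on a segment between lattice points is gcd(|Δx|,|Δy|) + 1 = gcd(124,158) + 1 = 2 + 1 = 3.

3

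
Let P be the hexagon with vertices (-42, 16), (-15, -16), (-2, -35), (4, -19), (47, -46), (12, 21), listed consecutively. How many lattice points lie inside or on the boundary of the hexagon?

2457

The shoelace formula gives twice the area as |[(-42)·(-16) − (-15)·16] + [(-15)·(-35) − (-2)·(-16)] + [(-2)·(-19) − 4·(-35)] + [4·(-46) − 47·(-19)] + [47·21 − 12·(-46)] + [12·16 − (-42)·21]| = 4905, so the area is 4905/2.
Summing gcd(|Δx|,|Δy|) over the edges gives the boundary count: gcd(27,32) + gcd(13,19) + gcd(6,16) + gcd(43,27) + gcd(35,67) + gcd(54,5) = 1+1+2+1+1+1 = 7.
Pick's theorem gives I = A − B/2 + 1 = 4905/2 − 7/2 + 1 = 2450, so the closed region contains I + B = 2450 + 7 = 2457 lattice points.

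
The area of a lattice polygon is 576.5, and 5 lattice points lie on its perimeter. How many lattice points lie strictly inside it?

575

Pick's theorem A = I + B/2 − 1 rearranges to I = A − B/2 + 1 = 576.5 − 5/2 + 1 = 575.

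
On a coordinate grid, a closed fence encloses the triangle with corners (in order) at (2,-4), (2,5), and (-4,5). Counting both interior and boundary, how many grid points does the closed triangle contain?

By the shoelace formula, twice the signed area is |(2·5 − 2·(-4)) + (2·5 − (-4)·5) + ((-4)·(-4) − 2·5)| = 54, so the area is 27.
Summing gcd(|Δx|,|Δy|) over the edges gives the boundary count: gcd(0,9) + gcd(6,0) + gcd(6,9) = 9+6+3 = 18.
Pick's theorem gives I = A − B/2 + 1 = 27 − 18/2 + 1 = 19, so the closed region contains I + B = 19 + 18 = 37 lattice points.

37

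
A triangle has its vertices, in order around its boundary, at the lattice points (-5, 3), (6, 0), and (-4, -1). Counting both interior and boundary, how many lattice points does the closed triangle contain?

Using the shoelace formula, 2A = |[(-5)·0 − 6·3] + [6·(-1) − (-4)·0] + [(-4)·3 − (-5)·(-1)]| = 41, so the area is 41/2.
The number of boundary lattice points is Σ gcd(|Δx|,|Δy|) = gcd(11,3) + gcd(10,1) + gcd(1,4) = 1+1+1 = 3.
Pick's theorem gives I = A − B/2 + 1 = 41/2 − 3/2 + 1 = 20, so the closed region contains I + B = 20 + 3 = 23 lattice points.

23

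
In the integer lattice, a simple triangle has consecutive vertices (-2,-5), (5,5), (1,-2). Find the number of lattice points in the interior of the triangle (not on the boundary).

3

Using the shoelace formula, 2A = |((-2)·5 − 5·(-5)) + (5·(-2) − 1·5) + (1·(-5) − (-2)·(-2))| = 9, so the area is 4.5.
Along each edge there are gcd(|Δx|,|Δy|)+1 lattice points, so counting each shared vertex once the boundary has gcd(7,10) + gcd(4,7) + gcd(3,3) = 1+1+3 = 5.
Pick's theorem gives I = A − B/2 + 1 = 4.5 − 5/2 + 1 = 3.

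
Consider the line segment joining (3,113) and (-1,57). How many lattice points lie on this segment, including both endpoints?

5

The number of lattice points on a segment between lattice points is gcd(|Δx|,|Δy|) + 1 = gcd(4,56) + 1 = 4 + 1 = 5.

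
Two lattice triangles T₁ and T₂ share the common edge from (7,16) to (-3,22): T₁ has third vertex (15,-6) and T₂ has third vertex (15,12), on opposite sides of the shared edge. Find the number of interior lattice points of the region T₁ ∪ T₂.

The union is the simple quadrilateral with vertices (7,16), (15,-6), (-3,22), (15,12) in order.
Using the shoelace formula, 2A = |(7·(-6) − 15·16) + (15·22 − (-3)·(-6)) + ((-3)·12 − 15·22) + (15·16 − 7·12)| = 180, so the area is 90.
Summing gcd(|Δx|,|Δy|) over the edges gives the boundary count: gcd(8,22) + gcd(18,28) + gcd(18,10) + gcd(8,4) = 2+2+2+4 = 10.
By Pick's theorem I = A − B/2 + 1 = 90 − 10/2 + 1 = 86.

86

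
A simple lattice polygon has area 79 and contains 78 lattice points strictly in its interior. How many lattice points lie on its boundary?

4

Pick's theorem gives A = I + B/2 − 1, so B = 2(A − I + 1) = 2(79 − 78 + 1) = 4.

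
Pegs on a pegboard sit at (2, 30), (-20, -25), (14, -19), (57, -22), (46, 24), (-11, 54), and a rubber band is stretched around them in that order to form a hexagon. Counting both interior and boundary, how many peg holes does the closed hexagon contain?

3383

The shoelace formula gives twice the area as |[2·(-25) − (-20)·30] + [(-20)·(-19) − 14·(-25)] + [14·(-22) − 57·(-19)] + [57·24 − 46·(-22)] + [46·54 − (-11)·24] + [(-11)·30 − 2·54]| = 6745, so the area is 3372.5.
Along each edge there are gcd(|Δx|,|Δy|)+1 lattice points, so counting each shared vertex once the boundary has gcd(22,55) + gcd(34,6) + gcd(43,3) + gcd(11,46) + gcd(57,30) + gcd(13,24) = 11+2+1+1+3+1 = 19.
Pick's theorem gives I = A − B/2 + 1 = 3372.5 − 19/2 + 1 = 3364, so the closed region contains I + B = 3364 + 19 = 3383 lattice points.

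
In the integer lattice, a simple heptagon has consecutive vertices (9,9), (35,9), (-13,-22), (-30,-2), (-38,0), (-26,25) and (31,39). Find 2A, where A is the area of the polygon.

4408

By the shoelace formula, twice the signed area is |(9·9 − 35·9) + (35·(-22) − (-13)·9) + ((-13)·(-2) − (-30)·(-22)) + ((-30)·0 − (-38)·(-2)) + ((-38)·25 − (-26)·0) + ((-26)·39 − 31·25) + (31·9 − 9·39)| = 4408, so the area is 2204.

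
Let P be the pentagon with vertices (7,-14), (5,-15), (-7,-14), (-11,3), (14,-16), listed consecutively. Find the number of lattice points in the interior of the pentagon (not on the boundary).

166

The shoelace formula gives twice the area as |[7·(-15) − 5·(-14)] + [5·(-14) − (-7)·(-15)] + [(-7)·3 − (-11)·(-14)] + [(-11)·(-16) − 14·3] + [14·(-14) − 7·(-16)]| = 335, so the area is 335/2.
Along each edge there are gcd(|Δx|,|Δy|)+1 lattice points, so counting each shared vertex once the boundary has gcd(2,1) + gcd(12,1) + gcd(4,17) + gcd(25,19) + gcd(7,2) = 1+1+1+1+1 = 5.
Pick's theorem gives I = A − B/2 + 1 = 335/2 − 5/2 + 1 = 166.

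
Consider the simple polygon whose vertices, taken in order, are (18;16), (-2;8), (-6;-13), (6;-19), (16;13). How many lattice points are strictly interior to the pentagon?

By the shoelace formula, twice the signed area is |[18·8 − (-2)·16] + [(-2)·(-13) − (-6)·8] + [(-6)·(-19) − 6·(-13)] + [6·13 − 16·(-19)] + [16·16 − 18·13]| = 846, so the area is 423.
Along each edge there are gcd(|Δx|,|Δy|)+1 lattice points, so counting each shared vertex once the boundary has gcd(20,8) + gcd(4,21) + gcd(12,6) + gcd(10,32) + gcd(2,3) = 4+1+6+2+1 = 14.
Pick's theorem gives I = A − B/2 + 1 = 423 − 14/2 + 1 = 417.

417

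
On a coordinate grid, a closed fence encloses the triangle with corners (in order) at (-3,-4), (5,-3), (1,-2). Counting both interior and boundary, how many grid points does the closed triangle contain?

By the shoelace formula, twice the signed area is |((-3)·(-3) − 5·(-4)) + (5·(-2) − 1·(-3)) + (1·(-4) − (-3)·(-2))| = 12, so the area is 6.
The number of boundary lattice points is Σ gcd(|Δx|,|Δy|) = gcd(8,1) + gcd(4,1) + gcd(4,2) = 1+1+2 = 4.
Pick's theorem gives I = A − B/2 + 1 = 6 − 4/2 + 1 = 5, so the closed region contains I + B = 5 + 4 = 9 lattice points.

9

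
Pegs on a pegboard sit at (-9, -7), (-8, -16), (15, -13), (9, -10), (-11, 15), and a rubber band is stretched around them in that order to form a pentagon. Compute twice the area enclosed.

636

By the shoelace formula, twice the signed area is |[(-9)·(-16) − (-8)·(-7)] + [(-8)·(-13) − 15·(-16)] + [15·(-10) − 9·(-13)] + [9·15 − (-11)·(-10)] + [(-11)·(-7) − (-9)·15]| = 636, so the area is 318.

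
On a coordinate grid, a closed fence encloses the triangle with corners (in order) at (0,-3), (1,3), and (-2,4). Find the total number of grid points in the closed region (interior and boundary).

Using the shoelace formula, 2A = |(0·3 − 1·(-3)) + (1·4 − (-2)·3) + ((-2)·(-3) − 0·4)| = 19, so the area is 19/2.
The number of boundary lattice points is Σ gcd(|Δx|,|Δy|) = gcd(1,6) + gcd(3,1) + gcd(2,7) = 1+1+1 = 3.
Pick's theorem gives I = A − B/2 + 1 = 19/2 − 3/2 + 1 = 9, so the closed region contains I + B = 9 + 3 = 12 lattice points.

12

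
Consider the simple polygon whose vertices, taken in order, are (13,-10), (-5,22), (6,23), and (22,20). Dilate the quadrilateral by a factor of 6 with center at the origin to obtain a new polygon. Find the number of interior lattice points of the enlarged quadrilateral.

The shoelace formula gives twice the area as |(13·22 − (-5)·(-10)) + ((-5)·23 − 6·22) + (6·20 − 22·23) + (22·(-10) − 13·20)| = 877, so the area is 438.5.
Summing gcd(|Δx|,|Δy|) over the edges gives the boundary count: gcd(18,32) + gcd(11,1) + gcd(16,3) + gcd(9,30) = 2+1+1+3 = 7.
Scaling by 6 multiplies the area by 6² = 36 (so the new area is 15786) and multiplies the boundary lattice-point count by 6, giving 42.
By Pick's theorem, the interior count of the dilated polygon is 15786 − 42/2 + 1 = 15766.

15766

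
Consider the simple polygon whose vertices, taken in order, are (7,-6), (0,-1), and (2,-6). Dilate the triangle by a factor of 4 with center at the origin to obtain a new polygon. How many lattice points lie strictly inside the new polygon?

By the shoelace formula, twice the signed area is |(7·(-1) − 0·(-6)) + (0·(-6) − 2·(-1)) + (2·(-6) − 7·(-6))| = 25, so the area is 12.5.
Along each edge there are gcd(|Δx|,|Δy|)+1 lattice points, so counting each shared vertex once the boundary has gcd(7,5) + gcd(2,5) + gcd(5,0) = 1+1+5 = 7.
Scaling by 4 multiplies the area by 4² = 16 (so the new area is 200) and multiplies the boundary lattice-point count by 4, giving 28.
By Pick's theorem, the interior count of the dilated polygon is 200 − 28/2 + 1 = 187.

187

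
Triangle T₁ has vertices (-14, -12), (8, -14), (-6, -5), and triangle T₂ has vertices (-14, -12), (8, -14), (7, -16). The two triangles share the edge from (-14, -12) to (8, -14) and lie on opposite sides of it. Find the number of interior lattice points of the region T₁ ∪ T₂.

107

The union is the simple quadrilateral with vertices (-14, -12), (-6, -5), (8, -14), (7, -16) in order.
The shoelace formula gives twice the area as |[(-14)·(-5) − (-6)·(-12)] + [(-6)·(-14) − 8·(-5)] + [8·(-16) − 7·(-14)] + [7·(-12) − (-14)·(-16)]| = 216, so the area is 108.
Summing gcd(|Δx|,|Δy|) over the edges gives the boundary count: gcd(8,7) + gcd(14,9) + gcd(1,2) + gcd(21,4) = 1+1+1+1 = 4.
By Pick's theorem I = A − B/2 + 1 = 108 − 4/2 + 1 = 107.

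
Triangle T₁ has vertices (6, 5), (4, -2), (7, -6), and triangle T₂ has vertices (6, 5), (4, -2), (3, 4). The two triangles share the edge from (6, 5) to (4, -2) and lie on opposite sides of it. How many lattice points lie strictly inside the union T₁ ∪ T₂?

The union is the simple quadrilateral with vertices (6, 5), (7, -6), (4, -2), (3, 4) in order.
Using the shoelace formula, 2A = |(6·(-6) − 7·5) + (7·(-2) − 4·(-6)) + (4·4 − 3·(-2)) + (3·5 − 6·4)| = 48, so the area is 24.
Summing gcd(|Δx|,|Δy|) over the edges gives the boundary count: gcd(1,11) + gcd(3,4) + gcd(1,6) + gcd(3,1) = 1+1+1+1 = 4.
By Pick's theorem I = A − B/2 + 1 = 24 − 4/2 + 1 = 23.

23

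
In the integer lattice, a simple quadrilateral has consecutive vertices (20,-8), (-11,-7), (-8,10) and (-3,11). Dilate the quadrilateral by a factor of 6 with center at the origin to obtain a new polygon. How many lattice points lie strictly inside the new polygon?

11653

By the shoelace formula, twice the signed area is |[20·(-7) − (-11)·(-8)] + [(-11)·10 − (-8)·(-7)] + [(-8)·11 − (-3)·10] + [(-3)·(-8) − 20·11]| = 648, so the area is 324.
The number of boundary lattice points is Σ gcd(|Δx|,|Δy|) = gcd(31,1) + gcd(3,17) + gcd(5,1) + gcd(23,19) = 1+1+1+1 = 4.
Scaling by 6 multiplies the area by 6² = 36 (so the new area is 11664) and multiplies the boundary lattice-point count by 6, giving 24.
By Pick's theorem, the interior count of the dilated polygon is 11664 − 24/2 + 1 = 11653.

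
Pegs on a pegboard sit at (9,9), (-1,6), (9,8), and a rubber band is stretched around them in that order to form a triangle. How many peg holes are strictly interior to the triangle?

The shoelace formula gives twice the area as |[9·6 − (-1)·9] + [(-1)·8 − 9·6] + [9·9 − 9·8]| = 10, so the area is 5.
The number of boundary lattice points is Σ gcd(|Δx|,|Δy|) = gcd(10,3) + gcd(10,2) + gcd(0,1) = 1+2+1 = 4.
By Pick's theorem A = I + B/2 − 1, so I = 5 − 4/2 + 1 = 4.

4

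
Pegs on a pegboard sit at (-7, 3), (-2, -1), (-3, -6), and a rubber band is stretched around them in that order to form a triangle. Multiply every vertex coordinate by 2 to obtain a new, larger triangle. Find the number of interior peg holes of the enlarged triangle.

The shoelace formula gives twice the area as |[(-7)·(-1) − (-2)·3] + [(-2)·(-6) − (-3)·(-1)] + [(-3)·3 − (-7)·(-6)]| = 29, so the area is 29/2.
The number of boundary lattice points is Σ gcd(|Δx|,|Δy|) = gcd(5,4) + gcd(1,5) + gcd(4,9) = 1+1+1 = 3.
Scaling by 2 multiplies the area by 2² = 4 (so the new area is 58) and multiplies the boundary lattice-point count by 2, giving 6.
By Pick's theorem, the interior count of the dilated polygon is 58 − 6/2 + 1 = 56.

56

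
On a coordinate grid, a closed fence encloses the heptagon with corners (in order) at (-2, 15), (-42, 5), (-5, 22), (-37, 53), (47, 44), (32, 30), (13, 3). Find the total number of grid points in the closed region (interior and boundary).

Using the shoelace formula, 2A = |[(-2)·5 − (-42)·15] + [(-42)·22 − (-5)·5] + [(-5)·53 − (-37)·22] + [(-37)·44 − 47·53] + [47·30 − 32·44] + [32·3 − 13·30] + [13·15 − (-2)·3]| = 3940, so the area is 1970.
Summing gcd(|Δx|,|Δy|) over the edges gives the boundary count: gcd(40,10) + gcd(37,17) + gcd(32,31) + gcd(84,9) + gcd(15,14) + gcd(19,27) + gcd(15,12) = 10+1+1+3+1+1+3 = 20.
Pick's theorem gives I = A − B/2 + 1 = 1970 − 20/2 + 1 = 1961, so the closed region contains I + B = 1961 + 20 = 1981 lattice points.

1981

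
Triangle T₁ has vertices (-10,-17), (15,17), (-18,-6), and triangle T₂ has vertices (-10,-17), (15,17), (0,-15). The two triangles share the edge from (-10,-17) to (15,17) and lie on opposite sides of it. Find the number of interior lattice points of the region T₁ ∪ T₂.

417

The union is the simple quadrilateral with vertices (-10,-17), (-18,-6), (15,17), (0,-15) in order.
Using the shoelace formula, 2A = |[(-10)·(-6) − (-18)·(-17)] + [(-18)·17 − 15·(-6)] + [15·(-15) − 0·17] + [0·(-17) − (-10)·(-15)]| = 837, so the area is 418.5.
Summing gcd(|Δx|,|Δy|) over the edges gives the boundary count: gcd(8,11) + gcd(33,23) + gcd(15,32) + gcd(10,2) = 1+1+1+2 = 5.
By Pick's theorem I = A − B/2 + 1 = 418.5 − 5/2 + 1 = 417.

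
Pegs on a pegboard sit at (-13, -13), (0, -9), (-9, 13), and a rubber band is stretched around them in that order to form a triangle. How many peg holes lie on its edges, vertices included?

4

The number of boundary lattice points is Σ gcd(|Δx|,|Δy|) = gcd(13,4) + gcd(9,22) + gcd(4,26) = 1+1+2 = 4.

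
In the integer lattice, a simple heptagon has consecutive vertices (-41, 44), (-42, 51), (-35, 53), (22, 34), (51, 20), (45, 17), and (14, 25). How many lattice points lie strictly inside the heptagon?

907

The shoelace formula gives twice the area as |((-41)·51 − (-42)·44) + ((-42)·53 − (-35)·51) + ((-35)·34 − 22·53) + (22·20 − 51·34) + (51·17 − 45·20) + (45·25 − 14·17) + (14·44 − (-41)·25)| = 1839, so the area is 919.5.
The number of boundary lattice points is Σ gcd(|Δx|,|Δy|) = gcd(1,7) + gcd(7,2) + gcd(57,19) + gcd(29,14) + gcd(6,3) + gcd(31,8) + gcd(55,19) = 1+1+19+1+3+1+1 = 27.
Pick's theorem gives I = A − B/2 + 1 = 919.5 − 27/2 + 1 = 907.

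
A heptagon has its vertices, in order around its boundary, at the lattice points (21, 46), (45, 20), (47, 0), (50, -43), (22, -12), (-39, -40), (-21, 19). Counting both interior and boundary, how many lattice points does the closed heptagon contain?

4286

By the shoelace formula, twice the signed area is |(21·20 − 45·46) + (45·0 − 47·20) + (47·(-43) − 50·0) + (50·(-12) − 22·(-43)) + (22·(-40) − (-39)·(-12)) + ((-39)·19 − (-21)·(-40)) + ((-21)·46 − 21·19)| = 8559, so the area is 4279.5.
Summing gcd(|Δx|,|Δy|) over the edges gives the boundary count: gcd(24,26) + gcd(2,20) + gcd(3,43) + gcd(28,31) + gcd(61,28) + gcd(18,59) + gcd(42,27) = 2+2+1+1+1+1+3 = 11.
Pick's theorem gives I = A − B/2 + 1 = 4279.5 − 11/2 + 1 = 4275, so the closed region contains I + B = 4275 + 11 = 4286 lattice points.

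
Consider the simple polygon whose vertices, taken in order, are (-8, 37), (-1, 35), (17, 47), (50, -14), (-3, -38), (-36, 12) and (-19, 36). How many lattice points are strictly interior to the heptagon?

By the shoelace formula, twice the signed area is |[(-8)·35 − (-1)·37] + [(-1)·47 − 17·35] + [17·(-14) − 50·47] + [50·(-38) − (-3)·(-14)] + [(-3)·12 − (-36)·(-38)] + [(-36)·36 − (-19)·12] + [(-19)·37 − (-8)·36]| = 8302, so the area is 4151.
Along each edge there are gcd(|Δx|,|Δy|)+1 lattice points, so counting each shared vertex once the boundary has gcd(7,2) + gcd(18,12) + gcd(33,61) + gcd(53,24) + gcd(33,50) + gcd(17,24) + gcd(11,1) = 1+6+1+1+1+1+1 = 12.
Pick's theorem gives I = A − B/2 + 1 = 4151 − 12/2 + 1 = 4146.

4146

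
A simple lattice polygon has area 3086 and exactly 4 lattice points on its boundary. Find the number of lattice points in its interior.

Pick's theorem A = I + B/2 − 1 rearranges to I = A − B/2 + 1 = 3086 − 4/2 + 1 = 3085.

3085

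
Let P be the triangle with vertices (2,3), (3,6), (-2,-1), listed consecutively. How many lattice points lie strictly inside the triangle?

By the shoelace formula, twice the signed area is |[2·6 − 3·3] + [3·(-1) − (-2)·6] + [(-2)·3 − 2·(-1)]| = 8, so the area is 4.
Along each edge there are gcd(|Δx|,|Δy|)+1 lattice points, so counting each shared vertex once the boundary has gcd(1,3) + gcd(5,7) + gcd(4,4) = 1+1+4 = 6.
By Pick's theorem A = I + B/2 − 1, so I = 4 − 6/2 + 1 = 2.

2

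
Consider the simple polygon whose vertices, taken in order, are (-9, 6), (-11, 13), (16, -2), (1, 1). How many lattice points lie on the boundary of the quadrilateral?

Summing gcd(|Δx|,|Δy|) over the edges gives the boundary count: gcd(2,7) + gcd(27,15) + gcd(15,3) + gcd(10,5) = 1+3+3+5 = 12.

12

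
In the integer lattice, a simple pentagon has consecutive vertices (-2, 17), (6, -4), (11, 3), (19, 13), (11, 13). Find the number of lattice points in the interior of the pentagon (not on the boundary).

Using the shoelace formula, 2A = |((-2)·(-4) − 6·17) + (6·3 − 11·(-4)) + (11·13 − 19·3) + (19·13 − 11·13) + (11·17 − (-2)·13)| = 371, so the area is 371/2.
Along each edge there are gcd(|Δx|,|Δy|)+1 lattice points, so counting each shared vertex once the boundary has gcd(8,21) + gcd(5,7) + gcd(8,10) + gcd(8,0) + gcd(13,4) = 1+1+2+8+1 = 13.
By Pick's theorem A = I + B/2 − 1, so I = 371/2 − 13/2 + 1 = 180.

180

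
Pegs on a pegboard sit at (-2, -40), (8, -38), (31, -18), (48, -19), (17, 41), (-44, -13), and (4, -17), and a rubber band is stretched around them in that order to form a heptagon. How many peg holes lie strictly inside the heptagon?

Using the shoelace formula, 2A = |((-2)·(-38) − 8·(-40)) + (8·(-18) − 31·(-38)) + (31·(-19) − 48·(-18)) + (48·41 − 17·(-19)) + (17·(-13) − (-44)·41) + ((-44)·(-17) − 4·(-13)) + (4·(-40) − (-2)·(-17))| = 6185, so the area is 6185/2.
The number of boundary lattice points is Σ gcd(|Δx|,|Δy|) = gcd(10,2) + gcd(23,20) + gcd(17,1) + gcd(31,60) + gcd(61,54) + gcd(48,4) + gcd(6,23) = 2+1+1+1+1+4+1 = 11.
Pick's theorem gives I = A − B/2 + 1 = 6185/2 − 11/2 + 1 = 3088.

3088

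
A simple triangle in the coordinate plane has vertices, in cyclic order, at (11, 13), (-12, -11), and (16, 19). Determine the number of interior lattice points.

8

By the shoelace formula, twice the signed area is |[11·(-11) − (-12)·13] + [(-12)·19 − 16·(-11)] + [16·13 − 11·19]| = 18, so the area is 9.
The number of boundary lattice points is Σ gcd(|Δx|,|Δy|) = gcd(23,24) + gcd(28,30) + gcd(5,6) = 1+2+1 = 4.
By Pick's theorem A = I + B/2 − 1, so I = 9 − 4/2 + 1 = 8.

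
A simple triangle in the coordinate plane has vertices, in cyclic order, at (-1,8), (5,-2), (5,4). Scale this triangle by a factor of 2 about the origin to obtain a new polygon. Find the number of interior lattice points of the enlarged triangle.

63

The shoelace formula gives twice the area as |[(-1)·(-2) − 5·8] + [5·4 − 5·(-2)] + [5·8 − (-1)·4]| = 36, so the area is 18.
Summing gcd(|Δx|,|Δy|) over the edges gives the boundary count: gcd(6,10) + gcd(0,6) + gcd(6,4) = 2+6+2 = 10.
Scaling by 2 multiplies the area by 2² = 4 (so the new area is 72) and multiplies the boundary lattice-point count by 2, giving 20.
By Pick's theorem, the interior count of the dilated polygon is 72 − 20/2 + 1 = 63.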